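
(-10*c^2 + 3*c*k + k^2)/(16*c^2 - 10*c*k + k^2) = (-5*c - k)/(8*c - k)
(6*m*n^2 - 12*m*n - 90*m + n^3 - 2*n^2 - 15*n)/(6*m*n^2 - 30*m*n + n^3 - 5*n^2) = (n + 3)/n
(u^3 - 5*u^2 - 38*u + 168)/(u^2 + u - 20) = (u^2 - u - 42)/(u + 5)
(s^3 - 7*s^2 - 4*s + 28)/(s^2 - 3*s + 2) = (s^2 - 5*s - 14)/(s - 1)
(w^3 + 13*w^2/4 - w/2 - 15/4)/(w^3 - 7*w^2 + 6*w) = (4*w^2 + 17*w + 15)/(4*w*(w - 6))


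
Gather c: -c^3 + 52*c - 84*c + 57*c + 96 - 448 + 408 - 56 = -c^3 + 25*c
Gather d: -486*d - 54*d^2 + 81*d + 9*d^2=-45*d^2 - 405*d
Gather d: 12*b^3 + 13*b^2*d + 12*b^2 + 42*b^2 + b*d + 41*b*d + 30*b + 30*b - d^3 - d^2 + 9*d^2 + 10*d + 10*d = 12*b^3 + 54*b^2 + 60*b - d^3 + 8*d^2 + d*(13*b^2 + 42*b + 20)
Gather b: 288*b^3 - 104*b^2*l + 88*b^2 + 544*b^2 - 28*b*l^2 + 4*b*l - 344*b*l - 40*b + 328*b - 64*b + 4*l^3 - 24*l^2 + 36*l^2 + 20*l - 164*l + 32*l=288*b^3 + b^2*(632 - 104*l) + b*(-28*l^2 - 340*l + 224) + 4*l^3 + 12*l^2 - 112*l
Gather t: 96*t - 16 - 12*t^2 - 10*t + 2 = -12*t^2 + 86*t - 14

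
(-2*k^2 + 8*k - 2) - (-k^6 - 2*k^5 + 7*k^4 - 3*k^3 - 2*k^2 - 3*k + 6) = k^6 + 2*k^5 - 7*k^4 + 3*k^3 + 11*k - 8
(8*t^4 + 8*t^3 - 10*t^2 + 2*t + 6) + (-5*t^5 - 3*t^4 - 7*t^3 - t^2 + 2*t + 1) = -5*t^5 + 5*t^4 + t^3 - 11*t^2 + 4*t + 7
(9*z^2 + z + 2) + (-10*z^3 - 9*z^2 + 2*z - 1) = -10*z^3 + 3*z + 1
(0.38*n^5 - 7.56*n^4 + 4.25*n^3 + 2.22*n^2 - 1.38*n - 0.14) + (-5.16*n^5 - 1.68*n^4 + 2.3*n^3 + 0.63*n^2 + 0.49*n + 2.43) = -4.78*n^5 - 9.24*n^4 + 6.55*n^3 + 2.85*n^2 - 0.89*n + 2.29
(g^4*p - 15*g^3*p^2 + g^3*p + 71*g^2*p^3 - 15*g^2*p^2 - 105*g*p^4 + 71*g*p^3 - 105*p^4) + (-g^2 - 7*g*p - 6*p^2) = g^4*p - 15*g^3*p^2 + g^3*p + 71*g^2*p^3 - 15*g^2*p^2 - g^2 - 105*g*p^4 + 71*g*p^3 - 7*g*p - 105*p^4 - 6*p^2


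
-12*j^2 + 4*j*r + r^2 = (-2*j + r)*(6*j + r)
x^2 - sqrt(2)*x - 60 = (x - 6*sqrt(2))*(x + 5*sqrt(2))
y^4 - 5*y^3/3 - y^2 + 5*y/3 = y*(y - 5/3)*(y - 1)*(y + 1)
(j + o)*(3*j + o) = 3*j^2 + 4*j*o + o^2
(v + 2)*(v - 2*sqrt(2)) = v^2 - 2*sqrt(2)*v + 2*v - 4*sqrt(2)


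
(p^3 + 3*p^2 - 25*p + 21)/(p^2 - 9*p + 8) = (p^2 + 4*p - 21)/(p - 8)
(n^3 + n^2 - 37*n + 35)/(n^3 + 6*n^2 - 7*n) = (n - 5)/n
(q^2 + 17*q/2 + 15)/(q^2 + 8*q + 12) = (q + 5/2)/(q + 2)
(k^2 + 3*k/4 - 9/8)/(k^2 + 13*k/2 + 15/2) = (k - 3/4)/(k + 5)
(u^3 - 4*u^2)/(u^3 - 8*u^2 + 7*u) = u*(u - 4)/(u^2 - 8*u + 7)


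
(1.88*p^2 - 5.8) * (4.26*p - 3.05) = 8.0088*p^3 - 5.734*p^2 - 24.708*p + 17.69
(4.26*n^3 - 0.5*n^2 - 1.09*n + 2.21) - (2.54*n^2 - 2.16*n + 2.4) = 4.26*n^3 - 3.04*n^2 + 1.07*n - 0.19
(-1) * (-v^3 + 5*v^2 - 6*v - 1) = v^3 - 5*v^2 + 6*v + 1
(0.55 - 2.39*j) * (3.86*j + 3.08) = -9.2254*j^2 - 5.2382*j + 1.694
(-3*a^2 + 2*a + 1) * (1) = -3*a^2 + 2*a + 1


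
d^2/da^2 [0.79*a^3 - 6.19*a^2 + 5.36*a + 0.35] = 4.74*a - 12.38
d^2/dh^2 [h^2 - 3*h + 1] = 2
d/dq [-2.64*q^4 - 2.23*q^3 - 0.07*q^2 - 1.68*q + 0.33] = -10.56*q^3 - 6.69*q^2 - 0.14*q - 1.68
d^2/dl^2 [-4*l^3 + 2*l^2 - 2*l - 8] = 4 - 24*l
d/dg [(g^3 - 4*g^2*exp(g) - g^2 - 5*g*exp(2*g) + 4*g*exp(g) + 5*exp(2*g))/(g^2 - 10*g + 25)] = (-4*g^3*exp(g) + g^3 - 10*g^2*exp(2*g) + 24*g^2*exp(g) - 15*g^2 + 65*g*exp(2*g) + 16*g*exp(g) + 10*g - 35*exp(2*g) - 20*exp(g))/(g^3 - 15*g^2 + 75*g - 125)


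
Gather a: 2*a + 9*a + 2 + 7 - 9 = 11*a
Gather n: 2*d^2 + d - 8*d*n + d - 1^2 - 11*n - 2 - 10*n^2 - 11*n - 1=2*d^2 + 2*d - 10*n^2 + n*(-8*d - 22) - 4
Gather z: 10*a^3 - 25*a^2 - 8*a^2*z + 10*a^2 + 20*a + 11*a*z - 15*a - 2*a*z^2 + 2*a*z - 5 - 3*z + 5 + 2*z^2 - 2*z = 10*a^3 - 15*a^2 + 5*a + z^2*(2 - 2*a) + z*(-8*a^2 + 13*a - 5)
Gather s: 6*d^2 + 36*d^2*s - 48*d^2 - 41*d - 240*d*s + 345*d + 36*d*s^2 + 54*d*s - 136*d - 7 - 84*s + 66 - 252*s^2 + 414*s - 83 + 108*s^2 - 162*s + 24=-42*d^2 + 168*d + s^2*(36*d - 144) + s*(36*d^2 - 186*d + 168)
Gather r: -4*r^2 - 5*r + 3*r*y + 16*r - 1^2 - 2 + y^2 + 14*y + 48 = -4*r^2 + r*(3*y + 11) + y^2 + 14*y + 45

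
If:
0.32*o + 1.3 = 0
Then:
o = -4.06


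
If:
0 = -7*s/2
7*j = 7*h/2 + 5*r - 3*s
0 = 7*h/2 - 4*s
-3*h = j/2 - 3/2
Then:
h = 0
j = 3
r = 21/5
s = 0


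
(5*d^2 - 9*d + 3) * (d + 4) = 5*d^3 + 11*d^2 - 33*d + 12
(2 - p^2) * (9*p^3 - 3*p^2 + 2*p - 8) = -9*p^5 + 3*p^4 + 16*p^3 + 2*p^2 + 4*p - 16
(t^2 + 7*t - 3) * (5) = 5*t^2 + 35*t - 15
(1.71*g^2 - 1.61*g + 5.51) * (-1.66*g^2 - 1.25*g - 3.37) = -2.8386*g^4 + 0.5351*g^3 - 12.8968*g^2 - 1.4618*g - 18.5687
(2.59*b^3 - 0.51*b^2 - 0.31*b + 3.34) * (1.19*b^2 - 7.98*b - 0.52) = 3.0821*b^5 - 21.2751*b^4 + 2.3541*b^3 + 6.7136*b^2 - 26.492*b - 1.7368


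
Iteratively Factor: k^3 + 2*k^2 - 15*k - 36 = (k + 3)*(k^2 - k - 12) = (k + 3)^2*(k - 4)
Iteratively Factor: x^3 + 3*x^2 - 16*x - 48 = (x + 4)*(x^2 - x - 12) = (x - 4)*(x + 4)*(x + 3)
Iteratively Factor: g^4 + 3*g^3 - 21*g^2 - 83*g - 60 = (g - 5)*(g^3 + 8*g^2 + 19*g + 12) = (g - 5)*(g + 1)*(g^2 + 7*g + 12) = (g - 5)*(g + 1)*(g + 4)*(g + 3)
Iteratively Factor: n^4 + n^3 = (n + 1)*(n^3) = n*(n + 1)*(n^2) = n^2*(n + 1)*(n)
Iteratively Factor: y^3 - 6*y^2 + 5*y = (y)*(y^2 - 6*y + 5) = y*(y - 5)*(y - 1)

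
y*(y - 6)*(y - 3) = y^3 - 9*y^2 + 18*y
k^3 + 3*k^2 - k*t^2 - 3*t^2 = (k + 3)*(k - t)*(k + t)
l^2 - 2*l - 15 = (l - 5)*(l + 3)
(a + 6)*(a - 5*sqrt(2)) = a^2 - 5*sqrt(2)*a + 6*a - 30*sqrt(2)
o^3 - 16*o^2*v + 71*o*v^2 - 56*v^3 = (o - 8*v)*(o - 7*v)*(o - v)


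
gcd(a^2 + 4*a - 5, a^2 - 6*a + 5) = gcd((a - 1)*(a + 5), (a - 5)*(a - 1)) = a - 1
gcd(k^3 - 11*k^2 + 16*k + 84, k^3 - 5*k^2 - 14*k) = k^2 - 5*k - 14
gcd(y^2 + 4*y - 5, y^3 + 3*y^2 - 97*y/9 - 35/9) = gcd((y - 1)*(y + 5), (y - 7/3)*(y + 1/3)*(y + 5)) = y + 5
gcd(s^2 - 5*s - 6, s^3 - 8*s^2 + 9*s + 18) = s^2 - 5*s - 6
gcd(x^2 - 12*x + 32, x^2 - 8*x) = x - 8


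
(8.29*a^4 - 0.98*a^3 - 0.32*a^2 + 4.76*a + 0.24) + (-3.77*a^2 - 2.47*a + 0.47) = 8.29*a^4 - 0.98*a^3 - 4.09*a^2 + 2.29*a + 0.71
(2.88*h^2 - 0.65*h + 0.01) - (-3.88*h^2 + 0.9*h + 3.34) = 6.76*h^2 - 1.55*h - 3.33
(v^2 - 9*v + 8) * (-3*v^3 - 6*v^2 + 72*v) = -3*v^5 + 21*v^4 + 102*v^3 - 696*v^2 + 576*v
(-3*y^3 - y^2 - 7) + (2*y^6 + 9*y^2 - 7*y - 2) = 2*y^6 - 3*y^3 + 8*y^2 - 7*y - 9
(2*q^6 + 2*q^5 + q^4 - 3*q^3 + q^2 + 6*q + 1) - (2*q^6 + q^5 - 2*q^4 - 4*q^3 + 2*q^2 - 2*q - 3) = q^5 + 3*q^4 + q^3 - q^2 + 8*q + 4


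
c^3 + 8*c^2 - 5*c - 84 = (c - 3)*(c + 4)*(c + 7)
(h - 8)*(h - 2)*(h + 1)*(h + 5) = h^4 - 4*h^3 - 39*h^2 + 46*h + 80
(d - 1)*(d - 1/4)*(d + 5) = d^3 + 15*d^2/4 - 6*d + 5/4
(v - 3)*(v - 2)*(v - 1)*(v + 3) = v^4 - 3*v^3 - 7*v^2 + 27*v - 18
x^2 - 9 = (x - 3)*(x + 3)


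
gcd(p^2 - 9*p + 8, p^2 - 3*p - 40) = p - 8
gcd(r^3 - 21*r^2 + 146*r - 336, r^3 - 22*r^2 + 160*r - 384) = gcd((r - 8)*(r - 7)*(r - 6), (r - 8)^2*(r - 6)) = r^2 - 14*r + 48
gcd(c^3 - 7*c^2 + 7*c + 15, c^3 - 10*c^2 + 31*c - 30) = c^2 - 8*c + 15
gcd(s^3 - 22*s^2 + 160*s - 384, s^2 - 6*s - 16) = s - 8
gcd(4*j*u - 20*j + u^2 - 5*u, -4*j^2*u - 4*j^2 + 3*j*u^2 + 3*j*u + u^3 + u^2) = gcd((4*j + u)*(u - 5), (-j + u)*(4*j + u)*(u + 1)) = 4*j + u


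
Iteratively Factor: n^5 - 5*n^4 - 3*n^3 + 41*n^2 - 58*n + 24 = (n - 1)*(n^4 - 4*n^3 - 7*n^2 + 34*n - 24) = (n - 4)*(n - 1)*(n^3 - 7*n + 6) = (n - 4)*(n - 1)*(n + 3)*(n^2 - 3*n + 2) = (n - 4)*(n - 1)^2*(n + 3)*(n - 2)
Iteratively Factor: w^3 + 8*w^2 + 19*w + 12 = (w + 4)*(w^2 + 4*w + 3) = (w + 3)*(w + 4)*(w + 1)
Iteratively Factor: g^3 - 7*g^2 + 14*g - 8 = (g - 4)*(g^2 - 3*g + 2) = (g - 4)*(g - 1)*(g - 2)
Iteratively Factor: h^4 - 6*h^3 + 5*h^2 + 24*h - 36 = (h - 3)*(h^3 - 3*h^2 - 4*h + 12) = (h - 3)^2*(h^2 - 4) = (h - 3)^2*(h + 2)*(h - 2)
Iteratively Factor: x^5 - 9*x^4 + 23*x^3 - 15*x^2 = (x)*(x^4 - 9*x^3 + 23*x^2 - 15*x) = x*(x - 5)*(x^3 - 4*x^2 + 3*x) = x^2*(x - 5)*(x^2 - 4*x + 3) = x^2*(x - 5)*(x - 1)*(x - 3)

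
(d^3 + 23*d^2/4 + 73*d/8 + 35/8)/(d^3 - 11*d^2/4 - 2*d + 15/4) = (2*d^2 + 9*d + 7)/(2*(d^2 - 4*d + 3))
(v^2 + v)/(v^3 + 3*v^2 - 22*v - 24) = v/(v^2 + 2*v - 24)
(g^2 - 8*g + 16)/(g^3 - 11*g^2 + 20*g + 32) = (g - 4)/(g^2 - 7*g - 8)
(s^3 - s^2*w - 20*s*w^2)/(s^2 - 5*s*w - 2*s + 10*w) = s*(s + 4*w)/(s - 2)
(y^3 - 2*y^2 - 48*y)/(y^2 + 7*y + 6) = y*(y - 8)/(y + 1)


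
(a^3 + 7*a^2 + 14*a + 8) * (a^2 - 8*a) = a^5 - a^4 - 42*a^3 - 104*a^2 - 64*a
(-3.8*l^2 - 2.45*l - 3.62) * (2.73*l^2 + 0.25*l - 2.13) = -10.374*l^4 - 7.6385*l^3 - 2.4011*l^2 + 4.3135*l + 7.7106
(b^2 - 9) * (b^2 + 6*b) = b^4 + 6*b^3 - 9*b^2 - 54*b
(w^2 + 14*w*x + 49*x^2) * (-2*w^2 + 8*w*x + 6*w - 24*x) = -2*w^4 - 20*w^3*x + 6*w^3 + 14*w^2*x^2 + 60*w^2*x + 392*w*x^3 - 42*w*x^2 - 1176*x^3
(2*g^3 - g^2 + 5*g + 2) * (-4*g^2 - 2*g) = -8*g^5 - 18*g^3 - 18*g^2 - 4*g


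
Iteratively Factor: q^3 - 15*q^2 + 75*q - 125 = (q - 5)*(q^2 - 10*q + 25) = (q - 5)^2*(q - 5)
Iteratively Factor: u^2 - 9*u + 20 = (u - 5)*(u - 4)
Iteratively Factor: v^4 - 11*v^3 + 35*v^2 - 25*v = (v - 5)*(v^3 - 6*v^2 + 5*v) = (v - 5)^2*(v^2 - v) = (v - 5)^2*(v - 1)*(v)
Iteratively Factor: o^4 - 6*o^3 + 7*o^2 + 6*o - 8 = (o + 1)*(o^3 - 7*o^2 + 14*o - 8) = (o - 2)*(o + 1)*(o^2 - 5*o + 4) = (o - 2)*(o - 1)*(o + 1)*(o - 4)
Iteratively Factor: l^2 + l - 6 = (l + 3)*(l - 2)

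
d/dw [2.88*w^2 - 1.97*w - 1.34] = 5.76*w - 1.97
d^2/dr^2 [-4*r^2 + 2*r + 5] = -8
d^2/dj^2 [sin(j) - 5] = -sin(j)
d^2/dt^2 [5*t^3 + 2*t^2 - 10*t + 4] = 30*t + 4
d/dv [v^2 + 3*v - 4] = 2*v + 3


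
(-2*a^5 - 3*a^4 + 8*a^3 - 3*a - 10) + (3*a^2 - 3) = -2*a^5 - 3*a^4 + 8*a^3 + 3*a^2 - 3*a - 13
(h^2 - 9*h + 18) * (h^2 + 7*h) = h^4 - 2*h^3 - 45*h^2 + 126*h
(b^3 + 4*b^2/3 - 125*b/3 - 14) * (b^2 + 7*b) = b^5 + 25*b^4/3 - 97*b^3/3 - 917*b^2/3 - 98*b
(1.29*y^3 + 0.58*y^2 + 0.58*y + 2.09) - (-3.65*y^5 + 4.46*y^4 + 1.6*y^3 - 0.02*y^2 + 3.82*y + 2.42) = 3.65*y^5 - 4.46*y^4 - 0.31*y^3 + 0.6*y^2 - 3.24*y - 0.33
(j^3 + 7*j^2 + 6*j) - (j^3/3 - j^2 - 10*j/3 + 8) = 2*j^3/3 + 8*j^2 + 28*j/3 - 8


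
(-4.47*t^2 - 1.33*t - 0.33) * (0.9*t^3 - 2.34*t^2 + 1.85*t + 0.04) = -4.023*t^5 + 9.2628*t^4 - 5.4543*t^3 - 1.8671*t^2 - 0.6637*t - 0.0132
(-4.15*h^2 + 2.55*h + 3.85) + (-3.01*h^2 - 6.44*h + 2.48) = -7.16*h^2 - 3.89*h + 6.33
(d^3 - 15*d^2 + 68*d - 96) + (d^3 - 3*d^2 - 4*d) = 2*d^3 - 18*d^2 + 64*d - 96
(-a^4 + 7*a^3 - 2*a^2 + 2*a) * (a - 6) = -a^5 + 13*a^4 - 44*a^3 + 14*a^2 - 12*a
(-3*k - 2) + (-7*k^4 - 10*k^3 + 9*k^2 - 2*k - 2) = -7*k^4 - 10*k^3 + 9*k^2 - 5*k - 4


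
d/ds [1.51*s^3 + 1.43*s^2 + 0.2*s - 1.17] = 4.53*s^2 + 2.86*s + 0.2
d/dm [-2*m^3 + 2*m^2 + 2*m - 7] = -6*m^2 + 4*m + 2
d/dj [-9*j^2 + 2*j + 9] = 2 - 18*j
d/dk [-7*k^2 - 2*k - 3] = -14*k - 2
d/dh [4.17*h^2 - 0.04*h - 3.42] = 8.34*h - 0.04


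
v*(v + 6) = v^2 + 6*v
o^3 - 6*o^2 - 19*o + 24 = (o - 8)*(o - 1)*(o + 3)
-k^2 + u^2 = (-k + u)*(k + u)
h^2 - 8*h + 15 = (h - 5)*(h - 3)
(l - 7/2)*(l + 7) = l^2 + 7*l/2 - 49/2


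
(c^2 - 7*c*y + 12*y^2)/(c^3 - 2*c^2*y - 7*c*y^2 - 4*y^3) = (c - 3*y)/(c^2 + 2*c*y + y^2)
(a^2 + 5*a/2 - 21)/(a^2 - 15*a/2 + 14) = (a + 6)/(a - 4)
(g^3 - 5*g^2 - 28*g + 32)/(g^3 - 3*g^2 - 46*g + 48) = (g + 4)/(g + 6)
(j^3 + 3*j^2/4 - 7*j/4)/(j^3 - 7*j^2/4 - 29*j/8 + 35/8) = 2*j/(2*j - 5)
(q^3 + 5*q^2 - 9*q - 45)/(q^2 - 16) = (q^3 + 5*q^2 - 9*q - 45)/(q^2 - 16)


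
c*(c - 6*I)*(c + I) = c^3 - 5*I*c^2 + 6*c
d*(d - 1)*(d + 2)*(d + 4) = d^4 + 5*d^3 + 2*d^2 - 8*d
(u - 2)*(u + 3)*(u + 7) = u^3 + 8*u^2 + u - 42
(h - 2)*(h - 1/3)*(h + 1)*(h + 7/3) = h^4 + h^3 - 43*h^2/9 - 29*h/9 + 14/9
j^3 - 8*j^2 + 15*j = j*(j - 5)*(j - 3)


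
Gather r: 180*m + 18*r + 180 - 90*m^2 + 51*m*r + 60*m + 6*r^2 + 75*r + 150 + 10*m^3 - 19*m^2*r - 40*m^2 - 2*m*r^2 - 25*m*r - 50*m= 10*m^3 - 130*m^2 + 190*m + r^2*(6 - 2*m) + r*(-19*m^2 + 26*m + 93) + 330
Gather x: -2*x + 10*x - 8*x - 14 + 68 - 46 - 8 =0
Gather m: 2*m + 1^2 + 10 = 2*m + 11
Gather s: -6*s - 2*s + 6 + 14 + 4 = 24 - 8*s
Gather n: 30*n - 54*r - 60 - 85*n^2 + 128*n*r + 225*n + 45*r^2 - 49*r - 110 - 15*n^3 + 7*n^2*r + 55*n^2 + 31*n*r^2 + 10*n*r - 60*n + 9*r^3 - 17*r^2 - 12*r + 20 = -15*n^3 + n^2*(7*r - 30) + n*(31*r^2 + 138*r + 195) + 9*r^3 + 28*r^2 - 115*r - 150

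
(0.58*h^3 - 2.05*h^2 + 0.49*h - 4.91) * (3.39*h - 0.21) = 1.9662*h^4 - 7.0713*h^3 + 2.0916*h^2 - 16.7478*h + 1.0311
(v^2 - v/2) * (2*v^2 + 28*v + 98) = 2*v^4 + 27*v^3 + 84*v^2 - 49*v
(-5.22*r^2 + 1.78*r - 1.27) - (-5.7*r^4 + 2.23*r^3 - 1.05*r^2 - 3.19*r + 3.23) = 5.7*r^4 - 2.23*r^3 - 4.17*r^2 + 4.97*r - 4.5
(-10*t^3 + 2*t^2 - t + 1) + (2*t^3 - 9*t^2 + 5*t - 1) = -8*t^3 - 7*t^2 + 4*t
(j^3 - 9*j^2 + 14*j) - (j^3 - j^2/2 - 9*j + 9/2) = -17*j^2/2 + 23*j - 9/2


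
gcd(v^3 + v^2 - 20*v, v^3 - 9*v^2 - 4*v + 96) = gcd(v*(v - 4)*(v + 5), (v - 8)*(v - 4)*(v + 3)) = v - 4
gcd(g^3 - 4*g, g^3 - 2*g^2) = g^2 - 2*g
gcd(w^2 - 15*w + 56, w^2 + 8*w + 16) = 1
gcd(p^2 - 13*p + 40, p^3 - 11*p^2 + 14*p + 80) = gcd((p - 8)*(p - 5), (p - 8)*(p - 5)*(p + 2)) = p^2 - 13*p + 40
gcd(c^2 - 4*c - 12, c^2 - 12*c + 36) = c - 6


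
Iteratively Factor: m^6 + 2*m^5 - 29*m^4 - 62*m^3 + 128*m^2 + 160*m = (m - 2)*(m^5 + 4*m^4 - 21*m^3 - 104*m^2 - 80*m) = (m - 5)*(m - 2)*(m^4 + 9*m^3 + 24*m^2 + 16*m) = (m - 5)*(m - 2)*(m + 1)*(m^3 + 8*m^2 + 16*m) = (m - 5)*(m - 2)*(m + 1)*(m + 4)*(m^2 + 4*m) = (m - 5)*(m - 2)*(m + 1)*(m + 4)^2*(m)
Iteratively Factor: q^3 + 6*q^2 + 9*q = (q)*(q^2 + 6*q + 9) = q*(q + 3)*(q + 3)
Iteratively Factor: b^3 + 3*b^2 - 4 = (b - 1)*(b^2 + 4*b + 4) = (b - 1)*(b + 2)*(b + 2)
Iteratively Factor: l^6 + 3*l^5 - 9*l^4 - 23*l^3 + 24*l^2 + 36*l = (l)*(l^5 + 3*l^4 - 9*l^3 - 23*l^2 + 24*l + 36) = l*(l + 3)*(l^4 - 9*l^2 + 4*l + 12) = l*(l - 2)*(l + 3)*(l^3 + 2*l^2 - 5*l - 6) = l*(l - 2)*(l + 1)*(l + 3)*(l^2 + l - 6) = l*(l - 2)^2*(l + 1)*(l + 3)*(l + 3)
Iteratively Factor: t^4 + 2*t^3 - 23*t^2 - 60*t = (t + 4)*(t^3 - 2*t^2 - 15*t) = (t - 5)*(t + 4)*(t^2 + 3*t) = (t - 5)*(t + 3)*(t + 4)*(t)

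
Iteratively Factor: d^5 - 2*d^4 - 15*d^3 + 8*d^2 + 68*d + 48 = (d + 2)*(d^4 - 4*d^3 - 7*d^2 + 22*d + 24) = (d - 3)*(d + 2)*(d^3 - d^2 - 10*d - 8) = (d - 3)*(d + 2)^2*(d^2 - 3*d - 4) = (d - 4)*(d - 3)*(d + 2)^2*(d + 1)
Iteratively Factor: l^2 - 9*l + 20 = (l - 4)*(l - 5)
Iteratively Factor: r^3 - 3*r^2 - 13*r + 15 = (r - 5)*(r^2 + 2*r - 3) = (r - 5)*(r + 3)*(r - 1)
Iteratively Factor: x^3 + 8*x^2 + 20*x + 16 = (x + 2)*(x^2 + 6*x + 8) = (x + 2)*(x + 4)*(x + 2)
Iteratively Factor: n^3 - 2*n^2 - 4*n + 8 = (n - 2)*(n^2 - 4) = (n - 2)^2*(n + 2)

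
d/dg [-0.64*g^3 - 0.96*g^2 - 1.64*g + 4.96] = -1.92*g^2 - 1.92*g - 1.64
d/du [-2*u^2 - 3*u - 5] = -4*u - 3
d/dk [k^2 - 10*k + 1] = 2*k - 10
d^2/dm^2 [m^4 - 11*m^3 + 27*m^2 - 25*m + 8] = 12*m^2 - 66*m + 54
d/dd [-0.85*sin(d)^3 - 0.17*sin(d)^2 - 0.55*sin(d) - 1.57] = (-0.34*sin(d) + 1.275*cos(2*d) - 1.825)*cos(d)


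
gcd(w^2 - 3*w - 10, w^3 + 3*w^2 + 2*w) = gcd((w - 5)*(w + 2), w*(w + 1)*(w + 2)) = w + 2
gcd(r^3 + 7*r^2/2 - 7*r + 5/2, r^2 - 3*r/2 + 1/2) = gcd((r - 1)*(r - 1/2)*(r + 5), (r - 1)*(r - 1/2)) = r^2 - 3*r/2 + 1/2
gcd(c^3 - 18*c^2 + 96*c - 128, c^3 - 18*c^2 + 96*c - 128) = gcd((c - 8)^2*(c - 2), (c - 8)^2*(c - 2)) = c^3 - 18*c^2 + 96*c - 128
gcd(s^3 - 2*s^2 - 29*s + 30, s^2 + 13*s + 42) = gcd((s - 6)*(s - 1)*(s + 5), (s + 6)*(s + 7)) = 1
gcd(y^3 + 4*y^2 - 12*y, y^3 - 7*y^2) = y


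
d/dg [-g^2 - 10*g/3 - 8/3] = -2*g - 10/3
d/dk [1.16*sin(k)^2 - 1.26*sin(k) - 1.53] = (2.32*sin(k) - 1.26)*cos(k)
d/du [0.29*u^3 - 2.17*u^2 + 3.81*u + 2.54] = 0.87*u^2 - 4.34*u + 3.81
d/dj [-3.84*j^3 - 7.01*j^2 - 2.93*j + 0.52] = -11.52*j^2 - 14.02*j - 2.93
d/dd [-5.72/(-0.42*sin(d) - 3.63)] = -2.4024*cos(d)/(0.42*sin(d) + 3.63)^2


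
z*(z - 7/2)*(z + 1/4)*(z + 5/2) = z^4 - 3*z^3/4 - 9*z^2 - 35*z/16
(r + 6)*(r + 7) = r^2 + 13*r + 42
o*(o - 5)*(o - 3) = o^3 - 8*o^2 + 15*o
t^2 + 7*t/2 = t*(t + 7/2)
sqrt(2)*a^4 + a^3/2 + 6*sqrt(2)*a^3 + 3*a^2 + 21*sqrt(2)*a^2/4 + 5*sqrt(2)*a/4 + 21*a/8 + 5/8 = (a + 1/2)^2*(a + 5)*(sqrt(2)*a + 1/2)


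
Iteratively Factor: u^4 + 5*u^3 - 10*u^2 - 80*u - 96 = (u + 3)*(u^3 + 2*u^2 - 16*u - 32) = (u + 3)*(u + 4)*(u^2 - 2*u - 8) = (u + 2)*(u + 3)*(u + 4)*(u - 4)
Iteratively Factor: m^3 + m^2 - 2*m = (m + 2)*(m^2 - m) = m*(m + 2)*(m - 1)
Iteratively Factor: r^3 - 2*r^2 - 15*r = (r - 5)*(r^2 + 3*r) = (r - 5)*(r + 3)*(r)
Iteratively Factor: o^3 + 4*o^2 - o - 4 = (o + 4)*(o^2 - 1) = (o + 1)*(o + 4)*(o - 1)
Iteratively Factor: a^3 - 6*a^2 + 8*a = (a - 2)*(a^2 - 4*a) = a*(a - 2)*(a - 4)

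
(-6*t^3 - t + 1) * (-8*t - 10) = 48*t^4 + 60*t^3 + 8*t^2 + 2*t - 10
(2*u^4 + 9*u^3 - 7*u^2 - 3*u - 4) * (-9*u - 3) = -18*u^5 - 87*u^4 + 36*u^3 + 48*u^2 + 45*u + 12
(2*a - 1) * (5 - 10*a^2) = -20*a^3 + 10*a^2 + 10*a - 5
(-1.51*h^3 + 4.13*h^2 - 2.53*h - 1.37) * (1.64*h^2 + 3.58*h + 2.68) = -2.4764*h^5 + 1.3674*h^4 + 6.5894*h^3 - 0.235799999999999*h^2 - 11.685*h - 3.6716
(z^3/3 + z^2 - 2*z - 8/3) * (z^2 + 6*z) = z^5/3 + 3*z^4 + 4*z^3 - 44*z^2/3 - 16*z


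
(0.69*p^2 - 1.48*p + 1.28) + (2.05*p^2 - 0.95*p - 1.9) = 2.74*p^2 - 2.43*p - 0.62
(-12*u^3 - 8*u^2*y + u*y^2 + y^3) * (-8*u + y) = 96*u^4 + 52*u^3*y - 16*u^2*y^2 - 7*u*y^3 + y^4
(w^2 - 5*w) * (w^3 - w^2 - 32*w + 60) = w^5 - 6*w^4 - 27*w^3 + 220*w^2 - 300*w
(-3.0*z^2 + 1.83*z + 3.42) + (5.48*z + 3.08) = -3.0*z^2 + 7.31*z + 6.5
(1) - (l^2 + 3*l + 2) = -l^2 - 3*l - 1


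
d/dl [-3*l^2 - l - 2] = -6*l - 1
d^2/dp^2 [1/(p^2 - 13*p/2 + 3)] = 4*(-4*p^2 + 26*p + (4*p - 13)^2 - 12)/(2*p^2 - 13*p + 6)^3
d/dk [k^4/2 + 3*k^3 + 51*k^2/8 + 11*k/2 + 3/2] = 2*k^3 + 9*k^2 + 51*k/4 + 11/2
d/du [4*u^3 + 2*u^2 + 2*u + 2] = 12*u^2 + 4*u + 2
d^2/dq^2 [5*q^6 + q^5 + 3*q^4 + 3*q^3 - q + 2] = 2*q*(75*q^3 + 10*q^2 + 18*q + 9)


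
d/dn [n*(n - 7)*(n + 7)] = 3*n^2 - 49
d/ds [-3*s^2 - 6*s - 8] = -6*s - 6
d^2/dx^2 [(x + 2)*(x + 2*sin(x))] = -2*(x + 2)*sin(x) + 4*cos(x) + 2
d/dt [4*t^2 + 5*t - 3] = 8*t + 5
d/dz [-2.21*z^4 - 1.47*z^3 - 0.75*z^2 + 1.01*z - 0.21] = -8.84*z^3 - 4.41*z^2 - 1.5*z + 1.01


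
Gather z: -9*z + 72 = 72 - 9*z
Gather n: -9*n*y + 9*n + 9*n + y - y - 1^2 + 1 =n*(18 - 9*y)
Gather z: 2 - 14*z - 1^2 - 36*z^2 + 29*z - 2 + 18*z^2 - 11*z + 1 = -18*z^2 + 4*z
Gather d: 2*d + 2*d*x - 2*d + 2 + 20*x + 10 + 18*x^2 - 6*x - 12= 2*d*x + 18*x^2 + 14*x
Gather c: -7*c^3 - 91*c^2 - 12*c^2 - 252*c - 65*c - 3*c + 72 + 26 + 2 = -7*c^3 - 103*c^2 - 320*c + 100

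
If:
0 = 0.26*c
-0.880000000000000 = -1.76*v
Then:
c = 0.00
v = 0.50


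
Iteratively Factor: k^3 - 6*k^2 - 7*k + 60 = (k - 4)*(k^2 - 2*k - 15) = (k - 4)*(k + 3)*(k - 5)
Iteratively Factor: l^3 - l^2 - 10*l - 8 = (l - 4)*(l^2 + 3*l + 2) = (l - 4)*(l + 1)*(l + 2)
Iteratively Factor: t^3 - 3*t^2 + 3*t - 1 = (t - 1)*(t^2 - 2*t + 1) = (t - 1)^2*(t - 1)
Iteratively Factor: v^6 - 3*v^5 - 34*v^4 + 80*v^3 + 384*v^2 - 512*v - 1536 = (v - 4)*(v^5 + v^4 - 30*v^3 - 40*v^2 + 224*v + 384) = (v - 4)^2*(v^4 + 5*v^3 - 10*v^2 - 80*v - 96) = (v - 4)^2*(v + 3)*(v^3 + 2*v^2 - 16*v - 32) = (v - 4)^3*(v + 3)*(v^2 + 6*v + 8) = (v - 4)^3*(v + 3)*(v + 4)*(v + 2)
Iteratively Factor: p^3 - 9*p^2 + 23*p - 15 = (p - 3)*(p^2 - 6*p + 5) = (p - 3)*(p - 1)*(p - 5)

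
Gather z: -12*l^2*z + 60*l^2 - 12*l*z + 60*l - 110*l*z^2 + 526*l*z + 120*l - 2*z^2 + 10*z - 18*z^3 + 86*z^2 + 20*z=60*l^2 + 180*l - 18*z^3 + z^2*(84 - 110*l) + z*(-12*l^2 + 514*l + 30)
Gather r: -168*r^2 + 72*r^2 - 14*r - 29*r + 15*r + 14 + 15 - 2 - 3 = -96*r^2 - 28*r + 24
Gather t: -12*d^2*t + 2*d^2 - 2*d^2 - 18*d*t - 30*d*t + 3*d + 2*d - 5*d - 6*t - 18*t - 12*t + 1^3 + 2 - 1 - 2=t*(-12*d^2 - 48*d - 36)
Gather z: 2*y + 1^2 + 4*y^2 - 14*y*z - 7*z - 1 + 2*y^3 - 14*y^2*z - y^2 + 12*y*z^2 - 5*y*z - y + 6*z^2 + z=2*y^3 + 3*y^2 + y + z^2*(12*y + 6) + z*(-14*y^2 - 19*y - 6)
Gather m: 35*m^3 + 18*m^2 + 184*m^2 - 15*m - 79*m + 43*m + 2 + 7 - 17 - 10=35*m^3 + 202*m^2 - 51*m - 18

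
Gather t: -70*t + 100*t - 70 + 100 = 30*t + 30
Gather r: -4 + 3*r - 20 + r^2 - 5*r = r^2 - 2*r - 24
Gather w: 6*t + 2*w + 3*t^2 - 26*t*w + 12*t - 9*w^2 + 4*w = 3*t^2 + 18*t - 9*w^2 + w*(6 - 26*t)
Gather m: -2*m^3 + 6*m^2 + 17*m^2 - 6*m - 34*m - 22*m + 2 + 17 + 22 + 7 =-2*m^3 + 23*m^2 - 62*m + 48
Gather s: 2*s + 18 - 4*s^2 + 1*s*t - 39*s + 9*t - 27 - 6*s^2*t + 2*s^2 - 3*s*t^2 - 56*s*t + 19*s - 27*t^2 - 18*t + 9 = s^2*(-6*t - 2) + s*(-3*t^2 - 55*t - 18) - 27*t^2 - 9*t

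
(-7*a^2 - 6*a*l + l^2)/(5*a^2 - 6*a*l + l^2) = (-7*a^2 - 6*a*l + l^2)/(5*a^2 - 6*a*l + l^2)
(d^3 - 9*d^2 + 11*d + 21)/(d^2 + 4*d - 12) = (d^3 - 9*d^2 + 11*d + 21)/(d^2 + 4*d - 12)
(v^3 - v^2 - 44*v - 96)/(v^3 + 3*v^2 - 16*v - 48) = (v - 8)/(v - 4)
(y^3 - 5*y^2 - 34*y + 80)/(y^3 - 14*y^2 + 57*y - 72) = (y^2 + 3*y - 10)/(y^2 - 6*y + 9)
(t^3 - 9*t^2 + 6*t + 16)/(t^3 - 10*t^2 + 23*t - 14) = (t^2 - 7*t - 8)/(t^2 - 8*t + 7)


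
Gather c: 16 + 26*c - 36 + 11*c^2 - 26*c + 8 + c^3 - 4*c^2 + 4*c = c^3 + 7*c^2 + 4*c - 12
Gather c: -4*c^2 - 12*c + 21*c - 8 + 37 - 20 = -4*c^2 + 9*c + 9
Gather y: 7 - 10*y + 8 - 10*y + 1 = 16 - 20*y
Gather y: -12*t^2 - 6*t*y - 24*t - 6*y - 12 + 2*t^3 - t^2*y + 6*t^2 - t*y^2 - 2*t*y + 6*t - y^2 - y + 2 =2*t^3 - 6*t^2 - 18*t + y^2*(-t - 1) + y*(-t^2 - 8*t - 7) - 10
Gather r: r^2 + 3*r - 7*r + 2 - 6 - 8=r^2 - 4*r - 12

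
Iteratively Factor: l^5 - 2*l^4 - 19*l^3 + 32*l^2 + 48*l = (l + 1)*(l^4 - 3*l^3 - 16*l^2 + 48*l) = (l + 1)*(l + 4)*(l^3 - 7*l^2 + 12*l) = (l - 4)*(l + 1)*(l + 4)*(l^2 - 3*l) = l*(l - 4)*(l + 1)*(l + 4)*(l - 3)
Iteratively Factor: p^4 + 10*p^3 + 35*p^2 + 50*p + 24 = (p + 3)*(p^3 + 7*p^2 + 14*p + 8) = (p + 2)*(p + 3)*(p^2 + 5*p + 4) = (p + 2)*(p + 3)*(p + 4)*(p + 1)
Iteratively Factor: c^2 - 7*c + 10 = (c - 2)*(c - 5)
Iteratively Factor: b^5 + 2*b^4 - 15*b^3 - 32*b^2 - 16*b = (b + 1)*(b^4 + b^3 - 16*b^2 - 16*b) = (b + 1)^2*(b^3 - 16*b) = (b + 1)^2*(b + 4)*(b^2 - 4*b) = b*(b + 1)^2*(b + 4)*(b - 4)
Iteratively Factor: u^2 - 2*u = (u)*(u - 2)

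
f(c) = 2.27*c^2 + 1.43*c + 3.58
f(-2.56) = 14.80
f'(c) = 4.54*c + 1.43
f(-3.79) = 30.77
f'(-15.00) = -66.67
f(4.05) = 46.61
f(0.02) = 3.61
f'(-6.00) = -25.81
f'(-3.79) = -15.78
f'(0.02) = 1.52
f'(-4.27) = -17.96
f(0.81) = 6.23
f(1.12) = 8.03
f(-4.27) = 38.86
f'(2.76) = 13.96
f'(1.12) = 6.51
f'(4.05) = 19.82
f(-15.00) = 492.88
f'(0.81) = 5.11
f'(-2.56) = -10.19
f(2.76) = 24.82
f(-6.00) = 76.72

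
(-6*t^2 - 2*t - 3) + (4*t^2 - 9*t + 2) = -2*t^2 - 11*t - 1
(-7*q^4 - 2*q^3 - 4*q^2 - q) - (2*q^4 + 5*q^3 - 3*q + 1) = -9*q^4 - 7*q^3 - 4*q^2 + 2*q - 1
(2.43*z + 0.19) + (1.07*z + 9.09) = 3.5*z + 9.28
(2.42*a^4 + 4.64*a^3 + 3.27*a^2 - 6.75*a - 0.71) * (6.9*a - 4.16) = 16.698*a^5 + 21.9488*a^4 + 3.2606*a^3 - 60.1782*a^2 + 23.181*a + 2.9536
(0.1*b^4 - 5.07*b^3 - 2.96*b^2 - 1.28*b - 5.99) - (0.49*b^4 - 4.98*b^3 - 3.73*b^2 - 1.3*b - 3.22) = -0.39*b^4 - 0.0899999999999999*b^3 + 0.77*b^2 + 0.02*b - 2.77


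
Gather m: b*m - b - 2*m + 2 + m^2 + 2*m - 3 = b*m - b + m^2 - 1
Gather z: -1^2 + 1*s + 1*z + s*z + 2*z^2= s + 2*z^2 + z*(s + 1) - 1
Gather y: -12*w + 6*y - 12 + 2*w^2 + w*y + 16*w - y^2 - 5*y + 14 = 2*w^2 + 4*w - y^2 + y*(w + 1) + 2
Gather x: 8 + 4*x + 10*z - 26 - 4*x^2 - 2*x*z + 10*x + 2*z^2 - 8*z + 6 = -4*x^2 + x*(14 - 2*z) + 2*z^2 + 2*z - 12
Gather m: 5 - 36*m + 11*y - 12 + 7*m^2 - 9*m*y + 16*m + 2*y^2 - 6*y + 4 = 7*m^2 + m*(-9*y - 20) + 2*y^2 + 5*y - 3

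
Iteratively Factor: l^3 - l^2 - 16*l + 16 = (l - 1)*(l^2 - 16) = (l - 1)*(l + 4)*(l - 4)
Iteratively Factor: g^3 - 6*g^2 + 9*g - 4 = (g - 4)*(g^2 - 2*g + 1) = (g - 4)*(g - 1)*(g - 1)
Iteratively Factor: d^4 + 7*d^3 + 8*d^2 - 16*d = (d - 1)*(d^3 + 8*d^2 + 16*d) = (d - 1)*(d + 4)*(d^2 + 4*d) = (d - 1)*(d + 4)^2*(d)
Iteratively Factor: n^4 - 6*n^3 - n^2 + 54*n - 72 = (n + 3)*(n^3 - 9*n^2 + 26*n - 24) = (n - 3)*(n + 3)*(n^2 - 6*n + 8) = (n - 3)*(n - 2)*(n + 3)*(n - 4)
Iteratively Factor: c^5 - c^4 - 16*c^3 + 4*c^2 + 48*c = (c + 2)*(c^4 - 3*c^3 - 10*c^2 + 24*c) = (c + 2)*(c + 3)*(c^3 - 6*c^2 + 8*c) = c*(c + 2)*(c + 3)*(c^2 - 6*c + 8) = c*(c - 4)*(c + 2)*(c + 3)*(c - 2)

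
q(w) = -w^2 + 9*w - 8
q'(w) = 9 - 2*w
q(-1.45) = -23.15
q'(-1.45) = 11.90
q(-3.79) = -56.47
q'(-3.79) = 16.58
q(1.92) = 5.59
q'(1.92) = 5.16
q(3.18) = 10.51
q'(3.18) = 2.64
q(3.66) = 11.54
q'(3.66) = 1.68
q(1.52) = 3.37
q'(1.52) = 5.96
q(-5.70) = -91.79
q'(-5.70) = 20.40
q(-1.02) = -18.22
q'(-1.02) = 11.04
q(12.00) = -44.00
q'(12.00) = -15.00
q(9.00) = -8.00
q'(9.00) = -9.00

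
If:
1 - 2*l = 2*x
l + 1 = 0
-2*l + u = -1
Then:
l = -1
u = -3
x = 3/2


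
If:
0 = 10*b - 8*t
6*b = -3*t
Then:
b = 0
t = 0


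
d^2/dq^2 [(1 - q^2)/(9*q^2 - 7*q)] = 2*(-63*q^3 + 243*q^2 - 189*q + 49)/(q^3*(729*q^3 - 1701*q^2 + 1323*q - 343))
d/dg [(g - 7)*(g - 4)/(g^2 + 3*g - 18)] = 2*(7*g^2 - 46*g + 57)/(g^4 + 6*g^3 - 27*g^2 - 108*g + 324)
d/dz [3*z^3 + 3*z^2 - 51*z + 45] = 9*z^2 + 6*z - 51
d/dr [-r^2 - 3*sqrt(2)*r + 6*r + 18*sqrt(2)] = -2*r - 3*sqrt(2) + 6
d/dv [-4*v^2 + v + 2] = 1 - 8*v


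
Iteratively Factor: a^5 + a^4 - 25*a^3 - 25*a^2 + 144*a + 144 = (a + 3)*(a^4 - 2*a^3 - 19*a^2 + 32*a + 48) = (a + 1)*(a + 3)*(a^3 - 3*a^2 - 16*a + 48) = (a - 4)*(a + 1)*(a + 3)*(a^2 + a - 12) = (a - 4)*(a - 3)*(a + 1)*(a + 3)*(a + 4)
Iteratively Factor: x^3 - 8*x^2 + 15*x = (x - 5)*(x^2 - 3*x) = x*(x - 5)*(x - 3)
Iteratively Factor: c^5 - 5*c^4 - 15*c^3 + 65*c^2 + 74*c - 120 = (c + 3)*(c^4 - 8*c^3 + 9*c^2 + 38*c - 40) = (c + 2)*(c + 3)*(c^3 - 10*c^2 + 29*c - 20) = (c - 1)*(c + 2)*(c + 3)*(c^2 - 9*c + 20) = (c - 4)*(c - 1)*(c + 2)*(c + 3)*(c - 5)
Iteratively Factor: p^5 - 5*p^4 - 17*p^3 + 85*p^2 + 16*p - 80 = (p - 1)*(p^4 - 4*p^3 - 21*p^2 + 64*p + 80) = (p - 1)*(p + 4)*(p^3 - 8*p^2 + 11*p + 20) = (p - 5)*(p - 1)*(p + 4)*(p^2 - 3*p - 4) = (p - 5)*(p - 1)*(p + 1)*(p + 4)*(p - 4)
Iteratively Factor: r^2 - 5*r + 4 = (r - 1)*(r - 4)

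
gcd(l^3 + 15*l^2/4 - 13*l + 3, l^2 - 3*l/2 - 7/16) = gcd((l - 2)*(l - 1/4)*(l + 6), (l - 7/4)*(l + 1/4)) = 1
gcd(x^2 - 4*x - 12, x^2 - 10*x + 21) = 1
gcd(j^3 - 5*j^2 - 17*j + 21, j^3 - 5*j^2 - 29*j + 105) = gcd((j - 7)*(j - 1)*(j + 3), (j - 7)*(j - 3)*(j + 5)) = j - 7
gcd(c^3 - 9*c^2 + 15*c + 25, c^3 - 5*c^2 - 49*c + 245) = c - 5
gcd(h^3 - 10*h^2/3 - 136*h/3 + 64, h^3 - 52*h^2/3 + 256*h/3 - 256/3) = h^2 - 28*h/3 + 32/3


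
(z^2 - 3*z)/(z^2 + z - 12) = z/(z + 4)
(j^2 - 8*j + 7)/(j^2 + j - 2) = (j - 7)/(j + 2)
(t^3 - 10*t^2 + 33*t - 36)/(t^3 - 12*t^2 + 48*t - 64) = (t^2 - 6*t + 9)/(t^2 - 8*t + 16)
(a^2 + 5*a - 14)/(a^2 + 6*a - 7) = (a - 2)/(a - 1)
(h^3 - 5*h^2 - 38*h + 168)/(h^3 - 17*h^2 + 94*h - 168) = (h + 6)/(h - 6)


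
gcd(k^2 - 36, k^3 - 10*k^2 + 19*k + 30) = k - 6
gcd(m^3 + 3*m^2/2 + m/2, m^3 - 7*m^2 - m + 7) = m + 1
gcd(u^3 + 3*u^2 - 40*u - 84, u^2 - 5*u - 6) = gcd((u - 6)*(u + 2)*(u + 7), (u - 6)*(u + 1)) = u - 6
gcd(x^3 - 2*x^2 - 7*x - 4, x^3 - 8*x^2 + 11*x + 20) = x^2 - 3*x - 4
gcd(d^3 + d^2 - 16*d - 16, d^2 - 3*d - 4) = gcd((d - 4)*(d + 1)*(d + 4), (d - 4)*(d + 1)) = d^2 - 3*d - 4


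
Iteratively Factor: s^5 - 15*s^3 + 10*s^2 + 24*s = (s + 1)*(s^4 - s^3 - 14*s^2 + 24*s) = (s - 2)*(s + 1)*(s^3 + s^2 - 12*s) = s*(s - 2)*(s + 1)*(s^2 + s - 12) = s*(s - 3)*(s - 2)*(s + 1)*(s + 4)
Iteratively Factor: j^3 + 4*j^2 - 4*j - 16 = (j + 2)*(j^2 + 2*j - 8) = (j + 2)*(j + 4)*(j - 2)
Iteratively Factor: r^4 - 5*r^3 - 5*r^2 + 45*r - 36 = (r - 3)*(r^3 - 2*r^2 - 11*r + 12) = (r - 3)*(r + 3)*(r^2 - 5*r + 4) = (r - 4)*(r - 3)*(r + 3)*(r - 1)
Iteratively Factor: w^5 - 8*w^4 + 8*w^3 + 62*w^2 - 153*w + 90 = (w - 5)*(w^4 - 3*w^3 - 7*w^2 + 27*w - 18) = (w - 5)*(w - 3)*(w^3 - 7*w + 6) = (w - 5)*(w - 3)*(w - 1)*(w^2 + w - 6) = (w - 5)*(w - 3)*(w - 2)*(w - 1)*(w + 3)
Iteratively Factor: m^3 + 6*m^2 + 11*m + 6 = (m + 3)*(m^2 + 3*m + 2) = (m + 1)*(m + 3)*(m + 2)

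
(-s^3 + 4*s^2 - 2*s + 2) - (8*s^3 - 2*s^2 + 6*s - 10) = -9*s^3 + 6*s^2 - 8*s + 12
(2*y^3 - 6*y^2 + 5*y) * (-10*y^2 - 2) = -20*y^5 + 60*y^4 - 54*y^3 + 12*y^2 - 10*y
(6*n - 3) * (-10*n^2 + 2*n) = -60*n^3 + 42*n^2 - 6*n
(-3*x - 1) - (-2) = 1 - 3*x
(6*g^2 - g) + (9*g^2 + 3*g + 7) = 15*g^2 + 2*g + 7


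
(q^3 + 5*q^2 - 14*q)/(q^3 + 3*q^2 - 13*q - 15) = q*(q^2 + 5*q - 14)/(q^3 + 3*q^2 - 13*q - 15)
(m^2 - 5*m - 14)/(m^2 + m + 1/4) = 4*(m^2 - 5*m - 14)/(4*m^2 + 4*m + 1)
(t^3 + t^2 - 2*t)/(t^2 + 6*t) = (t^2 + t - 2)/(t + 6)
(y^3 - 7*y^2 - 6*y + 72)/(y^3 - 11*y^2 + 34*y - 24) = (y + 3)/(y - 1)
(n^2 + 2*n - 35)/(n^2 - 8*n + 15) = (n + 7)/(n - 3)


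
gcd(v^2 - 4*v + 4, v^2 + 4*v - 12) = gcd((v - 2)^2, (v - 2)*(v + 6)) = v - 2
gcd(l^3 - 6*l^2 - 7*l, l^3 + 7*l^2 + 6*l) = l^2 + l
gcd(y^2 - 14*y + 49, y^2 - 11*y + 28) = y - 7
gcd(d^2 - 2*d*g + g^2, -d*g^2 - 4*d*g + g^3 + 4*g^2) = d - g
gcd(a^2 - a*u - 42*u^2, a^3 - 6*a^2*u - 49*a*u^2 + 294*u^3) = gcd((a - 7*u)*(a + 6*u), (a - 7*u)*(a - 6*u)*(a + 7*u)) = -a + 7*u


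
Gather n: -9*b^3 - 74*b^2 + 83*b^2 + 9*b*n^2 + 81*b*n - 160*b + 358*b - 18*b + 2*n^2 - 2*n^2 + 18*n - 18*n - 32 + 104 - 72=-9*b^3 + 9*b^2 + 9*b*n^2 + 81*b*n + 180*b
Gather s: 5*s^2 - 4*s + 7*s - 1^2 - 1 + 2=5*s^2 + 3*s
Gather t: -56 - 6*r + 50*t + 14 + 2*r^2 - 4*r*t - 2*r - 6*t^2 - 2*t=2*r^2 - 8*r - 6*t^2 + t*(48 - 4*r) - 42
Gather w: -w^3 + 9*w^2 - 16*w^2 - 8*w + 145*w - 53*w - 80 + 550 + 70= -w^3 - 7*w^2 + 84*w + 540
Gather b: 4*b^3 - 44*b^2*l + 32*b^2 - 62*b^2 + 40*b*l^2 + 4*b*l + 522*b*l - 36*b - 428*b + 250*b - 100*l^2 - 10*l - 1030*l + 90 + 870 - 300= 4*b^3 + b^2*(-44*l - 30) + b*(40*l^2 + 526*l - 214) - 100*l^2 - 1040*l + 660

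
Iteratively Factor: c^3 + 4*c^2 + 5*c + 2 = (c + 1)*(c^2 + 3*c + 2) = (c + 1)^2*(c + 2)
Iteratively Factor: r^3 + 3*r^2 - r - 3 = (r - 1)*(r^2 + 4*r + 3) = (r - 1)*(r + 1)*(r + 3)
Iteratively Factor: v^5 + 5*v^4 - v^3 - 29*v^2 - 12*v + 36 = (v + 2)*(v^4 + 3*v^3 - 7*v^2 - 15*v + 18) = (v + 2)*(v + 3)*(v^3 - 7*v + 6) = (v - 2)*(v + 2)*(v + 3)*(v^2 + 2*v - 3) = (v - 2)*(v - 1)*(v + 2)*(v + 3)*(v + 3)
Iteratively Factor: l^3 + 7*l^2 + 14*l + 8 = (l + 1)*(l^2 + 6*l + 8) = (l + 1)*(l + 4)*(l + 2)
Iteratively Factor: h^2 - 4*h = (h - 4)*(h)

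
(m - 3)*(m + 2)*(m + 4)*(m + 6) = m^4 + 9*m^3 + 8*m^2 - 84*m - 144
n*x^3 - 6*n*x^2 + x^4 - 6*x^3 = x^2*(n + x)*(x - 6)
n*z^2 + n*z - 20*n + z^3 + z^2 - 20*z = (n + z)*(z - 4)*(z + 5)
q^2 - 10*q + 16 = (q - 8)*(q - 2)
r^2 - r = r*(r - 1)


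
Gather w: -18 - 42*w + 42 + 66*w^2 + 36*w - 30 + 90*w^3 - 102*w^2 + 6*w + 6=90*w^3 - 36*w^2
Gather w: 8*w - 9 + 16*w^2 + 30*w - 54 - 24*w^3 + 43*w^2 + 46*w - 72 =-24*w^3 + 59*w^2 + 84*w - 135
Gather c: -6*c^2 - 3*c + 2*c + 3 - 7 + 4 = -6*c^2 - c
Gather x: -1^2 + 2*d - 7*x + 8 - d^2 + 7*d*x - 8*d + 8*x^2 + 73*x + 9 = -d^2 - 6*d + 8*x^2 + x*(7*d + 66) + 16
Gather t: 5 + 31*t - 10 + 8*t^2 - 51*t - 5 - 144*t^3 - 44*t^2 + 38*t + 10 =-144*t^3 - 36*t^2 + 18*t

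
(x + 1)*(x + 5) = x^2 + 6*x + 5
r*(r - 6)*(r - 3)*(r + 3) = r^4 - 6*r^3 - 9*r^2 + 54*r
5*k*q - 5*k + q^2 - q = (5*k + q)*(q - 1)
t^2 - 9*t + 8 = (t - 8)*(t - 1)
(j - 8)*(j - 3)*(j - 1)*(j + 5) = j^4 - 7*j^3 - 25*j^2 + 151*j - 120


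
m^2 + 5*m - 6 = (m - 1)*(m + 6)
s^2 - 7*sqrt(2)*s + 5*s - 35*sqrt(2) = (s + 5)*(s - 7*sqrt(2))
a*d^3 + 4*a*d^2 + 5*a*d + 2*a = (d + 1)*(d + 2)*(a*d + a)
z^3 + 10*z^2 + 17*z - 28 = (z - 1)*(z + 4)*(z + 7)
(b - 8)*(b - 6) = b^2 - 14*b + 48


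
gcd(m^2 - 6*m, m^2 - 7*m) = m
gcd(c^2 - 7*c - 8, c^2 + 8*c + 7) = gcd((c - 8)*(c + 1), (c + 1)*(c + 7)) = c + 1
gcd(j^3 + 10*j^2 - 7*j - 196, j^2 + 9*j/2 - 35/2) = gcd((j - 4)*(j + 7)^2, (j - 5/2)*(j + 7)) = j + 7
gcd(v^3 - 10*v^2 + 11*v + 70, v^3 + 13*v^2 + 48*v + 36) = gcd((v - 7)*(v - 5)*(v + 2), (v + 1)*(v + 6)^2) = 1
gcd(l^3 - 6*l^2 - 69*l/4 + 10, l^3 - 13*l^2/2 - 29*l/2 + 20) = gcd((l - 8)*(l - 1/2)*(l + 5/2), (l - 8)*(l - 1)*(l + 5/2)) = l^2 - 11*l/2 - 20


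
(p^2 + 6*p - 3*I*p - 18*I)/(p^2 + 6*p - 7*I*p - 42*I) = (p - 3*I)/(p - 7*I)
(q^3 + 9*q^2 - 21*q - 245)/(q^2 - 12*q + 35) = (q^2 + 14*q + 49)/(q - 7)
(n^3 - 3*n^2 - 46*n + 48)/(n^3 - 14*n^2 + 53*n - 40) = (n + 6)/(n - 5)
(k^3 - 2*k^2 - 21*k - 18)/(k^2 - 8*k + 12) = (k^2 + 4*k + 3)/(k - 2)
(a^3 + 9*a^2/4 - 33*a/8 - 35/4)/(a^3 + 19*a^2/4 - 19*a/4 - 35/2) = (a + 5/2)/(a + 5)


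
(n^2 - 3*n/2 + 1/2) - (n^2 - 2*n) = n/2 + 1/2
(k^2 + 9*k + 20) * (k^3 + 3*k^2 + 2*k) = k^5 + 12*k^4 + 49*k^3 + 78*k^2 + 40*k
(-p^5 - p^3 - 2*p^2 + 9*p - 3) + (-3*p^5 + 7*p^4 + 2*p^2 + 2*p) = -4*p^5 + 7*p^4 - p^3 + 11*p - 3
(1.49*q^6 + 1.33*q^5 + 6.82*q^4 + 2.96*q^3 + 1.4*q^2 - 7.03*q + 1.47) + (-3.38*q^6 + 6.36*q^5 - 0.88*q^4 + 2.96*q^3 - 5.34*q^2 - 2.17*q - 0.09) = -1.89*q^6 + 7.69*q^5 + 5.94*q^4 + 5.92*q^3 - 3.94*q^2 - 9.2*q + 1.38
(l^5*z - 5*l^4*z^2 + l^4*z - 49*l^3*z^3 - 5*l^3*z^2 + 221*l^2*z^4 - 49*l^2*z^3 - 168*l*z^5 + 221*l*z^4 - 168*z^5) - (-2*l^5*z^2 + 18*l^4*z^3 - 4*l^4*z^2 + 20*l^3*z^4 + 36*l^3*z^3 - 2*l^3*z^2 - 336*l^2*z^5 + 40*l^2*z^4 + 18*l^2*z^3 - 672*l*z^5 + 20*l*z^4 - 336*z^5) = 2*l^5*z^2 + l^5*z - 18*l^4*z^3 - l^4*z^2 + l^4*z - 20*l^3*z^4 - 85*l^3*z^3 - 3*l^3*z^2 + 336*l^2*z^5 + 181*l^2*z^4 - 67*l^2*z^3 + 504*l*z^5 + 201*l*z^4 + 168*z^5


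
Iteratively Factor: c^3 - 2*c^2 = (c)*(c^2 - 2*c) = c*(c - 2)*(c)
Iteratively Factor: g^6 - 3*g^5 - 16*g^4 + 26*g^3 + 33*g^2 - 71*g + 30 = (g - 1)*(g^5 - 2*g^4 - 18*g^3 + 8*g^2 + 41*g - 30) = (g - 5)*(g - 1)*(g^4 + 3*g^3 - 3*g^2 - 7*g + 6) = (g - 5)*(g - 1)^2*(g^3 + 4*g^2 + g - 6) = (g - 5)*(g - 1)^2*(g + 2)*(g^2 + 2*g - 3) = (g - 5)*(g - 1)^2*(g + 2)*(g + 3)*(g - 1)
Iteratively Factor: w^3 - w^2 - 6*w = (w - 3)*(w^2 + 2*w) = w*(w - 3)*(w + 2)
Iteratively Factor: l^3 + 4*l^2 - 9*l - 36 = (l + 3)*(l^2 + l - 12) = (l + 3)*(l + 4)*(l - 3)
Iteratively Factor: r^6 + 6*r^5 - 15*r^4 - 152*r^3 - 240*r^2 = (r + 3)*(r^5 + 3*r^4 - 24*r^3 - 80*r^2) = r*(r + 3)*(r^4 + 3*r^3 - 24*r^2 - 80*r) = r*(r + 3)*(r + 4)*(r^3 - r^2 - 20*r) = r*(r - 5)*(r + 3)*(r + 4)*(r^2 + 4*r) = r*(r - 5)*(r + 3)*(r + 4)^2*(r)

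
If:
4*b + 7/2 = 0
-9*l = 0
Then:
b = -7/8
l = 0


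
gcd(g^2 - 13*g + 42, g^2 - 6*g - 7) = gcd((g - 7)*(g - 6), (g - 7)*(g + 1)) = g - 7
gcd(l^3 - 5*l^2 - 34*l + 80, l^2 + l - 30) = 1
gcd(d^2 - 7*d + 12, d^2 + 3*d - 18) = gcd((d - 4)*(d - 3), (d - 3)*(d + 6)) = d - 3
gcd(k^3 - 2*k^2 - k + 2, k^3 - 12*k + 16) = k - 2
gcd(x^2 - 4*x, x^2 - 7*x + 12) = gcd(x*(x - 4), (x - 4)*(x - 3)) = x - 4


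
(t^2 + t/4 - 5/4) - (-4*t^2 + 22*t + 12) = 5*t^2 - 87*t/4 - 53/4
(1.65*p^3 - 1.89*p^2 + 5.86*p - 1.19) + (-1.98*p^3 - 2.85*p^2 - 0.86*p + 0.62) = -0.33*p^3 - 4.74*p^2 + 5.0*p - 0.57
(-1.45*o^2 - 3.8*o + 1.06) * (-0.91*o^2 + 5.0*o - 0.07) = 1.3195*o^4 - 3.792*o^3 - 19.8631*o^2 + 5.566*o - 0.0742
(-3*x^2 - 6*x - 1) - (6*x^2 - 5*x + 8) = -9*x^2 - x - 9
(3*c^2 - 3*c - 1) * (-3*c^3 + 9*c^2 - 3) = -9*c^5 + 36*c^4 - 24*c^3 - 18*c^2 + 9*c + 3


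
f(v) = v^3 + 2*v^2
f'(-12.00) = 384.00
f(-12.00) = -1440.00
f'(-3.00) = 15.00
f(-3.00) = -9.00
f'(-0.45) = -1.19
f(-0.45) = 0.31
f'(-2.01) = 4.08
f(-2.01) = -0.04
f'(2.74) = 33.48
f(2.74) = 35.59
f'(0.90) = 6.03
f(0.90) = 2.35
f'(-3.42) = 21.41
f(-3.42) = -16.61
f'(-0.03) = -0.12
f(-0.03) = 0.00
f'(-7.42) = 135.49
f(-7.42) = -298.41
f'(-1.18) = -0.54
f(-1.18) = 1.14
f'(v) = 3*v^2 + 4*v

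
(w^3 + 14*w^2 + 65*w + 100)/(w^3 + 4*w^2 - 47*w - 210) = (w^2 + 9*w + 20)/(w^2 - w - 42)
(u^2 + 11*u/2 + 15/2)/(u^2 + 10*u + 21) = (u + 5/2)/(u + 7)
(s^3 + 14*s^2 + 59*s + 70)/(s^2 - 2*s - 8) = (s^2 + 12*s + 35)/(s - 4)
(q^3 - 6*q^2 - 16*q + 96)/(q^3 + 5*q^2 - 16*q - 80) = (q - 6)/(q + 5)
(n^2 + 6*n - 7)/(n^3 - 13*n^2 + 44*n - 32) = (n + 7)/(n^2 - 12*n + 32)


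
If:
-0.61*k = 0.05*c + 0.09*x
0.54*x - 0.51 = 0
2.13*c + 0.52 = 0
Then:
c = -0.24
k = -0.12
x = 0.94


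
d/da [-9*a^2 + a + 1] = 1 - 18*a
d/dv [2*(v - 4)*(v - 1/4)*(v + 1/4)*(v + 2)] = 8*v^3 - 12*v^2 - 129*v/4 + 1/4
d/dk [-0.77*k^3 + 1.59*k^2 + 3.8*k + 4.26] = -2.31*k^2 + 3.18*k + 3.8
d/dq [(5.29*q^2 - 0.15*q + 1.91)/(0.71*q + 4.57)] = (3.7559*q^2 + 48.3506*q - 2.0416)/(0.5041*q^2 + 6.4894*q + 20.8849)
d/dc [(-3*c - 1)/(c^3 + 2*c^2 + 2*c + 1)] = (6*c^3 + 9*c^2 + 4*c - 1)/(c^6 + 4*c^5 + 8*c^4 + 10*c^3 + 8*c^2 + 4*c + 1)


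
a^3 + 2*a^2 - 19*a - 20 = (a - 4)*(a + 1)*(a + 5)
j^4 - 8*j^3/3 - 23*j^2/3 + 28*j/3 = j*(j - 4)*(j - 1)*(j + 7/3)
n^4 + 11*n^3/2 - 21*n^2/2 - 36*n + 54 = (n - 2)*(n - 3/2)*(n + 3)*(n + 6)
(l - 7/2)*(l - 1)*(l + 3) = l^3 - 3*l^2/2 - 10*l + 21/2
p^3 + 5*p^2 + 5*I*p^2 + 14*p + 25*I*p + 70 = (p + 5)*(p - 2*I)*(p + 7*I)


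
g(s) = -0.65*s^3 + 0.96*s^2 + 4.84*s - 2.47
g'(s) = -1.95*s^2 + 1.92*s + 4.84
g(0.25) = -1.21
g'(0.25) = 5.20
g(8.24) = -261.07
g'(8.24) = -111.74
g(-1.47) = -5.45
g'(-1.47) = -2.20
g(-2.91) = 7.59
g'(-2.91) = -17.26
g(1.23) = 3.73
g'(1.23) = 4.25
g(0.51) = 0.16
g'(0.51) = 5.31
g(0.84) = 1.89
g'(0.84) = 5.08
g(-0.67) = -5.09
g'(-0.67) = 2.68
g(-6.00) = 143.45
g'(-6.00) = -76.88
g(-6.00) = 143.45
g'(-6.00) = -76.88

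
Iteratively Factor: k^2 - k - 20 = (k - 5)*(k + 4)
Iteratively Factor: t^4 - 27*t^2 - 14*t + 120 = (t + 4)*(t^3 - 4*t^2 - 11*t + 30) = (t + 3)*(t + 4)*(t^2 - 7*t + 10) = (t - 2)*(t + 3)*(t + 4)*(t - 5)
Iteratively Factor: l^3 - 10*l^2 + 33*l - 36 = (l - 4)*(l^2 - 6*l + 9) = (l - 4)*(l - 3)*(l - 3)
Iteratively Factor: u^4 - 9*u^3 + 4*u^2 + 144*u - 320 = (u - 4)*(u^3 - 5*u^2 - 16*u + 80) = (u - 4)*(u + 4)*(u^2 - 9*u + 20) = (u - 4)^2*(u + 4)*(u - 5)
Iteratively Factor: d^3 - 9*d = (d - 3)*(d^2 + 3*d) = d*(d - 3)*(d + 3)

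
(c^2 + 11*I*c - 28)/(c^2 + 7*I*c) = (c + 4*I)/c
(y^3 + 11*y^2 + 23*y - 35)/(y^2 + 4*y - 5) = y + 7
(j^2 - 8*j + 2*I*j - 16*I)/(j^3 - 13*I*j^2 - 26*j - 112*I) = (j - 8)/(j^2 - 15*I*j - 56)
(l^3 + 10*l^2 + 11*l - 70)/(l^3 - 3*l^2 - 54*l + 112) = (l + 5)/(l - 8)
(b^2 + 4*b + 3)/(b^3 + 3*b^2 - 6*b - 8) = (b + 3)/(b^2 + 2*b - 8)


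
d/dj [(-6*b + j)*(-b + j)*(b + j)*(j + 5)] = 6*b^3 - 2*b^2*j - 5*b^2 - 18*b*j^2 - 60*b*j + 4*j^3 + 15*j^2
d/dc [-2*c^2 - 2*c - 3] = -4*c - 2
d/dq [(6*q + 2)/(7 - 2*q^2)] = 2*(6*q^2 + 4*q + 21)/(4*q^4 - 28*q^2 + 49)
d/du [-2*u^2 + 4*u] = 4 - 4*u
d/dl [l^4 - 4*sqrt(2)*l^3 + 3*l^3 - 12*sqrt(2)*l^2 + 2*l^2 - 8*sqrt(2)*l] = 4*l^3 - 12*sqrt(2)*l^2 + 9*l^2 - 24*sqrt(2)*l + 4*l - 8*sqrt(2)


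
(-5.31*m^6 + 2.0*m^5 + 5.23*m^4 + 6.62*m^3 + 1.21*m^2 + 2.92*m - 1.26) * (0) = 0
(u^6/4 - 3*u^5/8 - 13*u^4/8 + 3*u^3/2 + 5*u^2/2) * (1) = u^6/4 - 3*u^5/8 - 13*u^4/8 + 3*u^3/2 + 5*u^2/2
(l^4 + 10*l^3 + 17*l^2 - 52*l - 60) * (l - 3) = l^5 + 7*l^4 - 13*l^3 - 103*l^2 + 96*l + 180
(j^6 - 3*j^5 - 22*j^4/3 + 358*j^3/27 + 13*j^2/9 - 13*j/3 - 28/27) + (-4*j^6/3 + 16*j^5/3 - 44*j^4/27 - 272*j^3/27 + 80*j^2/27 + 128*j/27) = -j^6/3 + 7*j^5/3 - 242*j^4/27 + 86*j^3/27 + 119*j^2/27 + 11*j/27 - 28/27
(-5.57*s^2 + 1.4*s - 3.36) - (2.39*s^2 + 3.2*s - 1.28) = -7.96*s^2 - 1.8*s - 2.08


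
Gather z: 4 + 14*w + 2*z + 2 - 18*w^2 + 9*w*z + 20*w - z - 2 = -18*w^2 + 34*w + z*(9*w + 1) + 4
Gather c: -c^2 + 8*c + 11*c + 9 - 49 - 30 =-c^2 + 19*c - 70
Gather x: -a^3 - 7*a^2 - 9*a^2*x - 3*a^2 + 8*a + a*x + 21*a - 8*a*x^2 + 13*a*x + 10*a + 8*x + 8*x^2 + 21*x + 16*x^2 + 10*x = -a^3 - 10*a^2 + 39*a + x^2*(24 - 8*a) + x*(-9*a^2 + 14*a + 39)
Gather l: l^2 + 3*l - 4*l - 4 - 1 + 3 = l^2 - l - 2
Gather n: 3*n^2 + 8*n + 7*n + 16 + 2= 3*n^2 + 15*n + 18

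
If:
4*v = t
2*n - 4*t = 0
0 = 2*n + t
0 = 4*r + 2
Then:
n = 0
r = -1/2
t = 0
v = 0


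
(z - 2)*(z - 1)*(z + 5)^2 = z^4 + 7*z^3 - 3*z^2 - 55*z + 50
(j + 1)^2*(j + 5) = j^3 + 7*j^2 + 11*j + 5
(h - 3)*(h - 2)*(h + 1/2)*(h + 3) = h^4 - 3*h^3/2 - 10*h^2 + 27*h/2 + 9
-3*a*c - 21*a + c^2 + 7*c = (-3*a + c)*(c + 7)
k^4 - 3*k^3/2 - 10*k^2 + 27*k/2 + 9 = (k - 3)*(k - 2)*(k + 1/2)*(k + 3)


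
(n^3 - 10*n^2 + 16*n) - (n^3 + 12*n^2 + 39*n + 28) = -22*n^2 - 23*n - 28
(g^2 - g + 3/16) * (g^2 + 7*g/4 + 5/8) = g^4 + 3*g^3/4 - 15*g^2/16 - 19*g/64 + 15/128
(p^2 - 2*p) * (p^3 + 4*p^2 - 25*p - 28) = p^5 + 2*p^4 - 33*p^3 + 22*p^2 + 56*p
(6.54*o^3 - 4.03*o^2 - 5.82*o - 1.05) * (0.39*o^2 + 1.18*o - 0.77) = 2.5506*o^5 + 6.1455*o^4 - 12.061*o^3 - 4.174*o^2 + 3.2424*o + 0.8085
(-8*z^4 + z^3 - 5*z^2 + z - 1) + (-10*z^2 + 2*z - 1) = -8*z^4 + z^3 - 15*z^2 + 3*z - 2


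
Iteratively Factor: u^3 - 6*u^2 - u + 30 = (u - 5)*(u^2 - u - 6) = (u - 5)*(u - 3)*(u + 2)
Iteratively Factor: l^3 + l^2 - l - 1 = (l - 1)*(l^2 + 2*l + 1) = (l - 1)*(l + 1)*(l + 1)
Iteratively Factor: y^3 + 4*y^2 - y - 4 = (y + 1)*(y^2 + 3*y - 4) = (y + 1)*(y + 4)*(y - 1)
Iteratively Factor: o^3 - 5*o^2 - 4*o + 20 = (o - 5)*(o^2 - 4) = (o - 5)*(o + 2)*(o - 2)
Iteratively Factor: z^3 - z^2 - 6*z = (z + 2)*(z^2 - 3*z) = (z - 3)*(z + 2)*(z)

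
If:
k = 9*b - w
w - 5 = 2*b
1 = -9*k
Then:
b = 44/63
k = -1/9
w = 403/63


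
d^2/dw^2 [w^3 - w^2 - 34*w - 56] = 6*w - 2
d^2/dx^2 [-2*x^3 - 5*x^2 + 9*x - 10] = -12*x - 10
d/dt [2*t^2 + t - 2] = 4*t + 1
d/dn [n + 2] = 1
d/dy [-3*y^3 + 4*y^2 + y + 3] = -9*y^2 + 8*y + 1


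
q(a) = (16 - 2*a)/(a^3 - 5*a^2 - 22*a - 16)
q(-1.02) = 102.04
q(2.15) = -0.15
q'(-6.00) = -0.04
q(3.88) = -0.07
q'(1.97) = 0.10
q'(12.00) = 0.00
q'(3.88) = 0.03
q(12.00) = -0.01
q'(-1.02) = 4997.92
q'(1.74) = 0.12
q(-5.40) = -0.13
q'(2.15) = 0.09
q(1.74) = -0.20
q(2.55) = -0.12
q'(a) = (16 - 2*a)*(-3*a^2 + 10*a + 22)/(a^3 - 5*a^2 - 22*a - 16)^2 - 2/(a^3 - 5*a^2 - 22*a - 16) = 2*(2*a + 3)/(a^4 + 6*a^3 + 13*a^2 + 12*a + 4)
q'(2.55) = 0.06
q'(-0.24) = 2.82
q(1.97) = -0.17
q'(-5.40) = -0.07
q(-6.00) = -0.10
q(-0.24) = -1.50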